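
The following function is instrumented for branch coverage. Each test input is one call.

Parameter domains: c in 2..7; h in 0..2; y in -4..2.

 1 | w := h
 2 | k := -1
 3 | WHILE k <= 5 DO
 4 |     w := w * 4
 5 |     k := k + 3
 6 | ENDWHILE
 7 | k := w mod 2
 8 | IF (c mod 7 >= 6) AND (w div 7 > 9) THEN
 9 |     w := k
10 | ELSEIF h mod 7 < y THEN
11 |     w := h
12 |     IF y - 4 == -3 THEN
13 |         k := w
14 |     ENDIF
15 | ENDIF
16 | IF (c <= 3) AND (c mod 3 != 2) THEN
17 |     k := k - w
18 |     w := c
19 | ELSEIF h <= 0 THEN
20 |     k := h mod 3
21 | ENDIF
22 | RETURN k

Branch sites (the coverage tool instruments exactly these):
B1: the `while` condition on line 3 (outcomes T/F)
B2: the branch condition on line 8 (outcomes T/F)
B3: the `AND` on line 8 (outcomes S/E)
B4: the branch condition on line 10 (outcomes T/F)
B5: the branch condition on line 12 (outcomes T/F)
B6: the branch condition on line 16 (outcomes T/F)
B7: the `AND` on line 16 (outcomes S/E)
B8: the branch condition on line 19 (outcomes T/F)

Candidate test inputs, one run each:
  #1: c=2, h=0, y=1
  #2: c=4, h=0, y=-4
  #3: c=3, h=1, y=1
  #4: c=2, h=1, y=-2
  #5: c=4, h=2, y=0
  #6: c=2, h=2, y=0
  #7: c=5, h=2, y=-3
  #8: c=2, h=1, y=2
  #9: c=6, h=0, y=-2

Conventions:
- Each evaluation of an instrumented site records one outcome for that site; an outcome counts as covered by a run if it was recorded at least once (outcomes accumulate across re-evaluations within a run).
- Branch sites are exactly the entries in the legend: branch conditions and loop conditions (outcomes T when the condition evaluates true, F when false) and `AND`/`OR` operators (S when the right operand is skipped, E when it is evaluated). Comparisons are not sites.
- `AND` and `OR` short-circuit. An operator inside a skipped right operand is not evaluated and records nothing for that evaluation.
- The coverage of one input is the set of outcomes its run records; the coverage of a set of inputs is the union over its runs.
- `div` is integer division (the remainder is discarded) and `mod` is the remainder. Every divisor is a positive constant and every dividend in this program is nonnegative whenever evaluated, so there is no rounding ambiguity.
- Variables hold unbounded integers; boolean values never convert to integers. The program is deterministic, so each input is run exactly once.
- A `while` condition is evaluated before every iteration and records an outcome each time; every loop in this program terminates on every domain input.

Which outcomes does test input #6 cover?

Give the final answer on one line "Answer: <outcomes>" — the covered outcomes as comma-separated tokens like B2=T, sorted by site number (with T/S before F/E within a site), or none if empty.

Event log for input #6 (c=2, h=2, y=0):
  B1->T, B1->T, B1->T, B1->F, B3->S, B2->F, B4->F, B7->E, B6->F, B8->F
deduplicating events, the covered set is: B1=T, B1=F, B2=F, B3=S, B4=F, B6=F, B7=E, B8=F

Answer: B1=T, B1=F, B2=F, B3=S, B4=F, B6=F, B7=E, B8=F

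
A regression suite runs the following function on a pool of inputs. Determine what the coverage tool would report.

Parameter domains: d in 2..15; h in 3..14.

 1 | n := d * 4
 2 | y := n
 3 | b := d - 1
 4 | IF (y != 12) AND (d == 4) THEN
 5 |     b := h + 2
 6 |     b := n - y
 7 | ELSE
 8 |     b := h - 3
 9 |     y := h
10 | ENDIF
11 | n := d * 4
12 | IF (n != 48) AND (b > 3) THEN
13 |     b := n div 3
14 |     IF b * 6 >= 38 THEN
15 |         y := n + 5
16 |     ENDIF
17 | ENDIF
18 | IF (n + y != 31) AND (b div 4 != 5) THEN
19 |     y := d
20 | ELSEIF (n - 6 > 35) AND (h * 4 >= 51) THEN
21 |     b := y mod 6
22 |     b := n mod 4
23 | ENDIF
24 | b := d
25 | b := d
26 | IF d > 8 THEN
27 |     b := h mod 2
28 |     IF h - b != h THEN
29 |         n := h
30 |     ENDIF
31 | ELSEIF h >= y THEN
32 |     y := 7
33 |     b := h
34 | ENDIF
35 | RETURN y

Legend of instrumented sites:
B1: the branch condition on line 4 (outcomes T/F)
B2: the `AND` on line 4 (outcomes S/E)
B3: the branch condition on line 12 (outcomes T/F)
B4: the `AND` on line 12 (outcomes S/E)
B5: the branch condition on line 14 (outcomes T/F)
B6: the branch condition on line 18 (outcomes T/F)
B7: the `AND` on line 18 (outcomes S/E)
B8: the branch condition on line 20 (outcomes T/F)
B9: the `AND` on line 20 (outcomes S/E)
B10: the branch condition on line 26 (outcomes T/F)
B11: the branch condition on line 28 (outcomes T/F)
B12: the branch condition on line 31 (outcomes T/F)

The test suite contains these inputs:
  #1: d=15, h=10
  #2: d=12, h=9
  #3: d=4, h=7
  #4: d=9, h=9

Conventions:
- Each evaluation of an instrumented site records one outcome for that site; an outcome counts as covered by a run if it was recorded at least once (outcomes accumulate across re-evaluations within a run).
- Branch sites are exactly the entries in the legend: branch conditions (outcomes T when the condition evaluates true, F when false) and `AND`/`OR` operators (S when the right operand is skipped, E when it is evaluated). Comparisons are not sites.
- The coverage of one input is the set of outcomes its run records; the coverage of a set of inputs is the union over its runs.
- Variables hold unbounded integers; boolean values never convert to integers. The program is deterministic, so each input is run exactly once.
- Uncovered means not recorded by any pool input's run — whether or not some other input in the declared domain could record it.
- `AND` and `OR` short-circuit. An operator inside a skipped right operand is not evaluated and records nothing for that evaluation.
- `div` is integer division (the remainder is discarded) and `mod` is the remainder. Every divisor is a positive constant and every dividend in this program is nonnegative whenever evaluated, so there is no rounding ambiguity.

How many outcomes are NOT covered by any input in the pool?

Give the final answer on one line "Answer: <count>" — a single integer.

run #1 (d=15, h=10) runs B2->E, B1->F, B4->E, B3->T, B5->T, B7->E, B6->F, B9->E, B8->F, B10->T, B11->F; records B1=F, B2=E, B3=T, B4=E, B5=T, B6=F, B7=E, B8=F, B9=E, B10=T, B11=F
run #2 (d=12, h=9) runs B2->E, B1->F, B4->S, B3->F, B7->E, B6->T, B10->T, B11->T; records B1=F, B2=E, B3=F, B4=S, B6=T, B7=E, B10=T, B11=T
run #3 (d=4, h=7) runs B2->E, B1->T, B4->E, B3->F, B7->E, B6->T, B10->F, B12->T; records B1=T, B2=E, B3=F, B4=E, B6=T, B7=E, B10=F, B12=T
run #4 (d=9, h=9) runs B2->E, B1->F, B4->E, B3->T, B5->T, B7->E, B6->T, B10->T, B11->T; records B1=F, B2=E, B3=T, B4=E, B5=T, B6=T, B7=E, B10=T, B11=T
union over the pool: B1=T, B1=F, B2=E, B3=T, B3=F, B4=S, B4=E, B5=T, B6=T, B6=F, B7=E, B8=F, B9=E, B10=T, B10=F, B11=T, B11=F, B12=T
uncovered (6 of 24): B2=S, B5=F, B7=S, B8=T, B9=S, B12=F

Answer: 6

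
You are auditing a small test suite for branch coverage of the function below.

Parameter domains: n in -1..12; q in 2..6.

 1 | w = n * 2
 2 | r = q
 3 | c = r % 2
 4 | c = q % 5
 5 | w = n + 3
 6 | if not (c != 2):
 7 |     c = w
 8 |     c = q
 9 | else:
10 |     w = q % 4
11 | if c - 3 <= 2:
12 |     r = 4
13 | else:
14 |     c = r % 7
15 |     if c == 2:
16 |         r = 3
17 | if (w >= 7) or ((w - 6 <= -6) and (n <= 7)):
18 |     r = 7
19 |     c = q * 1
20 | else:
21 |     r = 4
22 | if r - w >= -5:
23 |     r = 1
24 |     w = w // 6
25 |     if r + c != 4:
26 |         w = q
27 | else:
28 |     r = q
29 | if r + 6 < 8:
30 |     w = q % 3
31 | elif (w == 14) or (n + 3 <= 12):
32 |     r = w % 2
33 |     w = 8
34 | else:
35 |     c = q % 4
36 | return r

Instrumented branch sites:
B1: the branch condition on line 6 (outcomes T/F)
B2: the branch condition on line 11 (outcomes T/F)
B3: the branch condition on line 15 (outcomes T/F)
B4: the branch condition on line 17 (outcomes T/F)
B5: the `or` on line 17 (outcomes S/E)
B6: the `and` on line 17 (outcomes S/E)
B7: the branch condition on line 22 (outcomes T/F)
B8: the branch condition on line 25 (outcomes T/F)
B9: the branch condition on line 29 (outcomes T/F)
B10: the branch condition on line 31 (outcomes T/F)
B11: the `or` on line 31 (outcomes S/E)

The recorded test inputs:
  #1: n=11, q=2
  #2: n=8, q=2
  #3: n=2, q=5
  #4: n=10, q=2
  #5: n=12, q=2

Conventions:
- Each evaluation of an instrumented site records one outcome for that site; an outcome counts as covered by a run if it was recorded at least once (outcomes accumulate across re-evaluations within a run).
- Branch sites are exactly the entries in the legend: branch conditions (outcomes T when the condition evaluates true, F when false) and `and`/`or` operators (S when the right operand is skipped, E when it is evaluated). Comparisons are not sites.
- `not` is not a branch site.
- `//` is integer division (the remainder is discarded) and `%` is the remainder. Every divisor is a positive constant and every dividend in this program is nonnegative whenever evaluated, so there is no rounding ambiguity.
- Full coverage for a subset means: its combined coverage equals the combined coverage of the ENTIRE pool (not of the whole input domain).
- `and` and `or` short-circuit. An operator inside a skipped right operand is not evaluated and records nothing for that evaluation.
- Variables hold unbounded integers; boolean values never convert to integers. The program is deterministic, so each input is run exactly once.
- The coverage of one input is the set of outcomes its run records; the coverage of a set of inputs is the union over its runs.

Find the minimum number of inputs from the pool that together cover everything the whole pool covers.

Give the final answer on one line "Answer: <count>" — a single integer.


input #1, n=11, q=2: events B1->T, B2->T, B5->S, B4->T, B7->F, B9->F, B11->S, B10->T; outcomes B1=T, B2=T, B4=T, B5=S, B7=F, B9=F, B10=T, B11=S
input #2, n=8, q=2: events B1->T, B2->T, B5->S, B4->T, B7->T, B8->T, B9->T; outcomes B1=T, B2=T, B4=T, B5=S, B7=T, B8=T, B9=T
input #3, n=2, q=5: events B1->F, B2->T, B5->E, B6->S, B4->F, B7->T, B8->T, B9->T; outcomes B1=F, B2=T, B4=F, B5=E, B6=S, B7=T, B8=T, B9=T
input #4, n=10, q=2: events B1->T, B2->T, B5->S, B4->T, B7->F, B9->F, B11->E, B10->F; outcomes B1=T, B2=T, B4=T, B5=S, B7=F, B9=F, B10=F, B11=E
input #5, n=12, q=2: events B1->T, B2->T, B5->S, B4->T, B7->F, B9->F, B11->E, B10->F; outcomes B1=T, B2=T, B4=T, B5=S, B7=F, B9=F, B10=F, B11=E
union over all inputs: B1=T, B1=F, B2=T, B4=T, B4=F, B5=S, B5=E, B6=S, B7=T, B7=F, B8=T, B9=T, B9=F, B10=T, B10=F, B11=S, B11=E (17 outcomes)
size 1 is not enough: best union over all size-1 subsets is 8/17
size 2 is not enough: best union over all size-2 subsets is 15/17
inputs {1, 3, 4} (size 3) cover everything; no size-3 subset with a lexicographically smaller index list covers all 17
Answer: 3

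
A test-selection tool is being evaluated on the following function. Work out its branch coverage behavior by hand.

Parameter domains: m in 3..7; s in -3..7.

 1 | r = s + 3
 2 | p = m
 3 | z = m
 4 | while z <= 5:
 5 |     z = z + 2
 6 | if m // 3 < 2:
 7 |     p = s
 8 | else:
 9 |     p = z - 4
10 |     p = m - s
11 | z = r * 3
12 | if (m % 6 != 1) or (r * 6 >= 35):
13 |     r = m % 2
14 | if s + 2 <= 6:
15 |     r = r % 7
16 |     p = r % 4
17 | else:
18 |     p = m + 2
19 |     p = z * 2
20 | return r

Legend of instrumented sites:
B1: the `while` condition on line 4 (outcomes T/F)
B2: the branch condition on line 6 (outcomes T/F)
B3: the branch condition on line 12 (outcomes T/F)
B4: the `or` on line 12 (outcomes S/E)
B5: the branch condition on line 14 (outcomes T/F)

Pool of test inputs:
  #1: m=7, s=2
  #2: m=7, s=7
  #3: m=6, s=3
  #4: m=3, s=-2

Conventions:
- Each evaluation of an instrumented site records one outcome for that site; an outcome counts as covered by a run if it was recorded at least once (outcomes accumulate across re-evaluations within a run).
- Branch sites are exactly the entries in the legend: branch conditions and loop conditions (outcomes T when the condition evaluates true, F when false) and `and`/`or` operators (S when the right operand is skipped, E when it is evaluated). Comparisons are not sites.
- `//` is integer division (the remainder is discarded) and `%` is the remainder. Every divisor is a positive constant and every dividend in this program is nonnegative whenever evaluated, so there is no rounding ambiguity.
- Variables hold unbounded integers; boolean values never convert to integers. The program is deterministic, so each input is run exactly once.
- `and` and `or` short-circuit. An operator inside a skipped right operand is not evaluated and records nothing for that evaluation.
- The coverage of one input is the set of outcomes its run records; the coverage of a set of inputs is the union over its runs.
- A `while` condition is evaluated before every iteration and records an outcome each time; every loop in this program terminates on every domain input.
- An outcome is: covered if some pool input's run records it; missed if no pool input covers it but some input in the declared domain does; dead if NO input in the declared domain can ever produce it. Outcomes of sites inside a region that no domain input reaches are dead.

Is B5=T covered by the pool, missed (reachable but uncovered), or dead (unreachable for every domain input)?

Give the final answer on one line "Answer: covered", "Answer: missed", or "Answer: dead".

B5=T is recorded by pool input(s) 1, 3, 4 -> covered

Answer: covered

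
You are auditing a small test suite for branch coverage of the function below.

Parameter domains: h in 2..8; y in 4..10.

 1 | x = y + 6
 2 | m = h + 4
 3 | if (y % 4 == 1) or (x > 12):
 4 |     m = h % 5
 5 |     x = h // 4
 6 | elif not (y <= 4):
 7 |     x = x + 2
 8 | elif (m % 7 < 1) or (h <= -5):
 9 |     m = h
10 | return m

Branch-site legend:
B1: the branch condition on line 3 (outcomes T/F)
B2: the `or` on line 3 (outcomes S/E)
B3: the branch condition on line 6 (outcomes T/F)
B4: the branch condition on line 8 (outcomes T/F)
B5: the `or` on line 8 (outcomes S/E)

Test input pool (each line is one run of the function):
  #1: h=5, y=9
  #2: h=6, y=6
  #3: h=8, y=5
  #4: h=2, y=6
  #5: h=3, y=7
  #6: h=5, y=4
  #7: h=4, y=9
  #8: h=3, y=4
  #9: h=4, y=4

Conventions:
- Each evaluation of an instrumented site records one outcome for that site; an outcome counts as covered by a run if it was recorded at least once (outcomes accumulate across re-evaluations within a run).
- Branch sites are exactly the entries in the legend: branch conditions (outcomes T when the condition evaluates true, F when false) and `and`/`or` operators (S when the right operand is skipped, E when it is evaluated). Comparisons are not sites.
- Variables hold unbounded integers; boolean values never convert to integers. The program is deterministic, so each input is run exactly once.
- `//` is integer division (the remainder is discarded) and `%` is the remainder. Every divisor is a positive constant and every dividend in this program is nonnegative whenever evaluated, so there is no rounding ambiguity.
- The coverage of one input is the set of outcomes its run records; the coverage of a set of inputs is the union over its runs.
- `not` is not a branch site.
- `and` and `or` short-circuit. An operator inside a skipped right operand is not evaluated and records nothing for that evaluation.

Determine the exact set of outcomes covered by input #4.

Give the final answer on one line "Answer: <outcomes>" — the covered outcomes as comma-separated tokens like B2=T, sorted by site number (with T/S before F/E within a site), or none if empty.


Running input #4 (h=2, y=6), event by event:
  B2->E, B1->F, B3->T
distinct outcomes covered: B1=F, B2=E, B3=T
Answer: B1=F, B2=E, B3=T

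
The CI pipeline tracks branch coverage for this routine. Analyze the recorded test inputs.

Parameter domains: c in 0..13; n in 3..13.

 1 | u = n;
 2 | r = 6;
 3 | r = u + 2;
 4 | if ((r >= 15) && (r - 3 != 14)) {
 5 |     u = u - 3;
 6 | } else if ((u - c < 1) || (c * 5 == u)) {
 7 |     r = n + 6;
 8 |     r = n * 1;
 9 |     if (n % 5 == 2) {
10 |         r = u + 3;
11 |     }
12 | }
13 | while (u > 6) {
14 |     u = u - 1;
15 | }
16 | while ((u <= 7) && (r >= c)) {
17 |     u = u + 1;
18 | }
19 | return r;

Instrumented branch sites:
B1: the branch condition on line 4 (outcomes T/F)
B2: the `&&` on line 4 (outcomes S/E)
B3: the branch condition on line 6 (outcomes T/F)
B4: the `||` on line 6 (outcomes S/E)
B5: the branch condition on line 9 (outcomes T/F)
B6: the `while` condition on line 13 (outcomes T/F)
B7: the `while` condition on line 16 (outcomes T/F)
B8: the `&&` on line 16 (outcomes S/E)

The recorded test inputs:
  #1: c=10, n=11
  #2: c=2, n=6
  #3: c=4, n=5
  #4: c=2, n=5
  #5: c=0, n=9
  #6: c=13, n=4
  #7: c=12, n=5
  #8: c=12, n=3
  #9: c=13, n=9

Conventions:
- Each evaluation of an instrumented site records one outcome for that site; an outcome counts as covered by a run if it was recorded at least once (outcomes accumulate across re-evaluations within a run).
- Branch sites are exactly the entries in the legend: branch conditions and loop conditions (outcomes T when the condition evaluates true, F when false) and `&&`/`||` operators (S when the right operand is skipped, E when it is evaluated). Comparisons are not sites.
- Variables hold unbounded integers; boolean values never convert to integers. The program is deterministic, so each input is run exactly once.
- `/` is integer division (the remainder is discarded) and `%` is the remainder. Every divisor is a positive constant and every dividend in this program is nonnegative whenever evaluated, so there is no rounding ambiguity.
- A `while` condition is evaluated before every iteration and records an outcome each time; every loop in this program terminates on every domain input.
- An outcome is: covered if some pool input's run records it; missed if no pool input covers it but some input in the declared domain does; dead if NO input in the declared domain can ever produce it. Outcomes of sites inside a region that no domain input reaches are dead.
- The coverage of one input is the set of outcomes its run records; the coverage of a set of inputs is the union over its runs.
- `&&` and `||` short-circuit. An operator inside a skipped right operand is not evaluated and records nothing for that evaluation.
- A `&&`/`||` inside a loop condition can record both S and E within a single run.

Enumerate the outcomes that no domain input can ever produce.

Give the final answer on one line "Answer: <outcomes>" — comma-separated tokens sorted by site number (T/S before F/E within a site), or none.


exhaustive pass over the 154-input domain:
  reachable outcomes have witnesses, e.g. B1=T (e.g. c=0, n=13), B1=F (e.g. c=0, n=3), B2=S (e.g. c=0, n=3), B2=E (e.g. c=0, n=13)
Answer: none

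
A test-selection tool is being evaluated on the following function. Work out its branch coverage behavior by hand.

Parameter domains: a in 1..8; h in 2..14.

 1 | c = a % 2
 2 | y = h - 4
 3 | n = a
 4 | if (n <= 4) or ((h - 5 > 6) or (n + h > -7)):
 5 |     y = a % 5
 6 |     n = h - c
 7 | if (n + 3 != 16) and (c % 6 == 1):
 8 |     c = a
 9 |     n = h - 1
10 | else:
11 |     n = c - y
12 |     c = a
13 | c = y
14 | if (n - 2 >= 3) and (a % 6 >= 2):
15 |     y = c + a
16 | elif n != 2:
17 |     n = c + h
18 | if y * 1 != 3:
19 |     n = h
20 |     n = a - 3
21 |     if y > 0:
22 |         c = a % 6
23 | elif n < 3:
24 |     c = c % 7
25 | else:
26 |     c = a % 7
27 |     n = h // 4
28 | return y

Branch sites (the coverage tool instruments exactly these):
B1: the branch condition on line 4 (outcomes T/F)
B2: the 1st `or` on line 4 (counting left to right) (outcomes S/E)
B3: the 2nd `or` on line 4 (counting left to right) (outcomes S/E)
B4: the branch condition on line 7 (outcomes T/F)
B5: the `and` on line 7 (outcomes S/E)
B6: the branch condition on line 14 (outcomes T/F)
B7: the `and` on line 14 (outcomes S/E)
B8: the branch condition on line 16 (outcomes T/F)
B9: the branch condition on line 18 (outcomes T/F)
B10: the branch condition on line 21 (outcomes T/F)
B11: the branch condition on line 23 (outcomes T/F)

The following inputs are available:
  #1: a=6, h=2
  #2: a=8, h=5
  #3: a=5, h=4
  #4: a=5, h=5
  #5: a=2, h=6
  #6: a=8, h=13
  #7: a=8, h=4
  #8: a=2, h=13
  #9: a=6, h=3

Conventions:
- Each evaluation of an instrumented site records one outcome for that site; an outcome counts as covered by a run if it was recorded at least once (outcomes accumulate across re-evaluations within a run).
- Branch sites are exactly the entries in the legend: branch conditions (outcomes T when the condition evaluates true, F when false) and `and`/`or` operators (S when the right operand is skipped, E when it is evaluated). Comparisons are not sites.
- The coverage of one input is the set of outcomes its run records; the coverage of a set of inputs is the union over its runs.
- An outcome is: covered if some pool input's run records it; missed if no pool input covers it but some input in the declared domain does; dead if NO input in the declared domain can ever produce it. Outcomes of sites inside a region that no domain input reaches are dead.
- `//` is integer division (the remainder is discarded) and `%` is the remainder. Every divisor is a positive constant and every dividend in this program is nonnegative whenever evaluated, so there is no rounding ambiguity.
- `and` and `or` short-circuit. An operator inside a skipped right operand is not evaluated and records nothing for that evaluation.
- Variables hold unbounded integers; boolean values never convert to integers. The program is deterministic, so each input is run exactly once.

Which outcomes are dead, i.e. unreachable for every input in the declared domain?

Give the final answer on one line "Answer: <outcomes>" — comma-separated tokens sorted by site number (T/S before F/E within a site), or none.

exhaustive pass over the 104-input domain:
  B1=F: unreachable across the whole domain -> dead
  reachable outcomes have witnesses, e.g. B1=T (e.g. a=1, h=2), B2=S (e.g. a=1, h=2), B2=E (e.g. a=5, h=2), B3=S (e.g. a=5, h=12)

Answer: B1=F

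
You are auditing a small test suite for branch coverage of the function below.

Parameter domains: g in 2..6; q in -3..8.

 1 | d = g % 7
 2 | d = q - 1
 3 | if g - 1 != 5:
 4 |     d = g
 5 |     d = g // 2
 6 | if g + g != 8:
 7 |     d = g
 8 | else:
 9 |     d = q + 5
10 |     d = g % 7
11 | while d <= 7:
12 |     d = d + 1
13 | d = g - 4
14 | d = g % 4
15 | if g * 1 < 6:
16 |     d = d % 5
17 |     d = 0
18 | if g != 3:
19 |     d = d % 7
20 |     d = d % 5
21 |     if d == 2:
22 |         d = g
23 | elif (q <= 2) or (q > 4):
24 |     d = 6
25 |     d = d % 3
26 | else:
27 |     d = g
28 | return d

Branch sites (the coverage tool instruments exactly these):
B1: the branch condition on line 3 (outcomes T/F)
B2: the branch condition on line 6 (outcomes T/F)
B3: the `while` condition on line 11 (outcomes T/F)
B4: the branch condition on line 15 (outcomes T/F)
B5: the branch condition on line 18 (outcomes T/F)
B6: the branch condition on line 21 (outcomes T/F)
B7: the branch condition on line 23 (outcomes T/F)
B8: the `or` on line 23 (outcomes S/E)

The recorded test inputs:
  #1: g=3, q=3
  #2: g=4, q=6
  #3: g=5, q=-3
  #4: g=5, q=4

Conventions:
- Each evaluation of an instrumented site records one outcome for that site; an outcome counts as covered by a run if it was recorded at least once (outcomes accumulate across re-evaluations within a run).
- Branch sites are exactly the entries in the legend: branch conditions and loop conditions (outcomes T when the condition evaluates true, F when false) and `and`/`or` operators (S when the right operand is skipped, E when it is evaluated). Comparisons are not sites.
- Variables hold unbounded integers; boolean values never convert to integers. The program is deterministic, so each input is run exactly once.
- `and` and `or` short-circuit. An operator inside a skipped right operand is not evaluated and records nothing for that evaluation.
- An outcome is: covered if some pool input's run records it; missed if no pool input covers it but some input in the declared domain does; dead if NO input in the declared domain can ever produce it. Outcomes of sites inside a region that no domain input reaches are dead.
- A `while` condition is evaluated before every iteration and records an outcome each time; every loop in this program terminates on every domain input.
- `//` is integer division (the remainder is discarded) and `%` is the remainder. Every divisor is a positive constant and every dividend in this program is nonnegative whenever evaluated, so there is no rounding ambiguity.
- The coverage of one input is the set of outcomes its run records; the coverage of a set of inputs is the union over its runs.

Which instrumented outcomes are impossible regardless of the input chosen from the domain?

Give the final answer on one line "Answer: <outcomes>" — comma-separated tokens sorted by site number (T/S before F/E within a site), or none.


sweeping the full domain (60 inputs) for each outcome:
  reachable outcomes have witnesses, e.g. B1=T (e.g. g=2, q=-3), B1=F (e.g. g=6, q=-3), B2=T (e.g. g=2, q=-3), B2=F (e.g. g=4, q=-3)
Answer: none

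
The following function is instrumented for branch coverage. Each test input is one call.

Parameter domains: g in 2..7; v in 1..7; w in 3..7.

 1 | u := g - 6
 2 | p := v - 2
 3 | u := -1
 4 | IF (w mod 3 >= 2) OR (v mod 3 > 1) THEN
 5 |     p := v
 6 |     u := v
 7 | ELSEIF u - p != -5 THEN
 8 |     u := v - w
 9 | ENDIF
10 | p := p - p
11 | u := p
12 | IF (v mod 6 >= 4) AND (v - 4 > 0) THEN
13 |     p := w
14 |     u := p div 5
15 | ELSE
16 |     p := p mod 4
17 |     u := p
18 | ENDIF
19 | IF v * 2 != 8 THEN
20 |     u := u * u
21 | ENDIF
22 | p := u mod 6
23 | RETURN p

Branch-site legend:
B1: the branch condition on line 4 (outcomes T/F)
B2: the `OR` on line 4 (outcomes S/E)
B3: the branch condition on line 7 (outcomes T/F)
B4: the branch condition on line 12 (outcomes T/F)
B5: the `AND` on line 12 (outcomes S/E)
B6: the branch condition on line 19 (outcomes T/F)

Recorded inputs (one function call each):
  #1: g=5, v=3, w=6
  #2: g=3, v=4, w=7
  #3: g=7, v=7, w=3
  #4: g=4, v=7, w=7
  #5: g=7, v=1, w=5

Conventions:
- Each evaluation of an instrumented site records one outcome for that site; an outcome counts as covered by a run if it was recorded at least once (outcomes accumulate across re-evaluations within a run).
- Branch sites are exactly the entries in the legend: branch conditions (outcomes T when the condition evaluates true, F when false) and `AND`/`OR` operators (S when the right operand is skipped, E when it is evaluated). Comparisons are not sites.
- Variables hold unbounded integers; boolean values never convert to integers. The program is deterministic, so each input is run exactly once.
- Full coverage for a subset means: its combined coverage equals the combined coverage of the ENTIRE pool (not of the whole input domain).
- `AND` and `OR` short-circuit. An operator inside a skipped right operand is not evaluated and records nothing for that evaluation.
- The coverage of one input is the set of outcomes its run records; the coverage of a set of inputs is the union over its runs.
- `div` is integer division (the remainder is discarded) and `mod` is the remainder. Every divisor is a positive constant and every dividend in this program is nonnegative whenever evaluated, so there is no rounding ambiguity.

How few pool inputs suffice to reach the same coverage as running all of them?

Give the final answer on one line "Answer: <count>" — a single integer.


input #1 (g=5, v=3, w=6): events B2->E, B1->F, B3->T, B5->S, B4->F, B6->T; covers B1=F, B2=E, B3=T, B4=F, B5=S, B6=T
input #2 (g=3, v=4, w=7): events B2->E, B1->F, B3->T, B5->E, B4->F, B6->F; covers B1=F, B2=E, B3=T, B4=F, B5=E, B6=F
input #3 (g=7, v=7, w=3): events B2->E, B1->F, B3->T, B5->S, B4->F, B6->T; covers B1=F, B2=E, B3=T, B4=F, B5=S, B6=T
input #4 (g=4, v=7, w=7): events B2->E, B1->F, B3->T, B5->S, B4->F, B6->T; covers B1=F, B2=E, B3=T, B4=F, B5=S, B6=T
input #5 (g=7, v=1, w=5): events B2->S, B1->T, B5->S, B4->F, B6->T; covers B1=T, B2=S, B4=F, B5=S, B6=T
together the pool reaches 10 outcomes: B1=T, B1=F, B2=S, B2=E, B3=T, B4=F, B5=S, B5=E, B6=T, B6=F
no size-1 subset reaches all 10 outcomes (best union: 6/10)
the canonical winner is {2, 5}: size 2, full 10-outcome coverage, earliest index list among size-2 covers
Answer: 2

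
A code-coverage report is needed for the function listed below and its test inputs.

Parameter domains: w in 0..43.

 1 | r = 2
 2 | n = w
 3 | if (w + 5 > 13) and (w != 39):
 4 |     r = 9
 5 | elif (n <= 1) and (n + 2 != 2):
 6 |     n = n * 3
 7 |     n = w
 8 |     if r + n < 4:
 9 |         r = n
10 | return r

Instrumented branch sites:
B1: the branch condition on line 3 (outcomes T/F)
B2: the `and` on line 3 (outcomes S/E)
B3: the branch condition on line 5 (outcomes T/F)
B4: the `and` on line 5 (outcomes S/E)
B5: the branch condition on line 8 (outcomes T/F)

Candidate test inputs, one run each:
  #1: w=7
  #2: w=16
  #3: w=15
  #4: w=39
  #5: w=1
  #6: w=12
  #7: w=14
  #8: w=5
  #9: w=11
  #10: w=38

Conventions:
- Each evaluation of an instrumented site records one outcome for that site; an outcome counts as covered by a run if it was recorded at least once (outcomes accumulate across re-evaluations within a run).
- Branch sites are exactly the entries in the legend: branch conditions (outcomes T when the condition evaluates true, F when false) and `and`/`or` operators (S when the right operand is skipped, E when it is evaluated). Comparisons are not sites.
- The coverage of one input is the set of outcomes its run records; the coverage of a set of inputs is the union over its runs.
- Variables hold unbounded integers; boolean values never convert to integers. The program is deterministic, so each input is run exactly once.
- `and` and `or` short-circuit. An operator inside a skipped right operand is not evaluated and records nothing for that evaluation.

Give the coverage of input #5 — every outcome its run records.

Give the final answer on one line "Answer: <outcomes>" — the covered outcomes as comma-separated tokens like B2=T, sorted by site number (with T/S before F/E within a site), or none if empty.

Running input #5 (w=1), event by event:
  B2->S, B1->F, B4->E, B3->T, B5->T
distinct outcomes covered: B1=F, B2=S, B3=T, B4=E, B5=T

Answer: B1=F, B2=S, B3=T, B4=E, B5=T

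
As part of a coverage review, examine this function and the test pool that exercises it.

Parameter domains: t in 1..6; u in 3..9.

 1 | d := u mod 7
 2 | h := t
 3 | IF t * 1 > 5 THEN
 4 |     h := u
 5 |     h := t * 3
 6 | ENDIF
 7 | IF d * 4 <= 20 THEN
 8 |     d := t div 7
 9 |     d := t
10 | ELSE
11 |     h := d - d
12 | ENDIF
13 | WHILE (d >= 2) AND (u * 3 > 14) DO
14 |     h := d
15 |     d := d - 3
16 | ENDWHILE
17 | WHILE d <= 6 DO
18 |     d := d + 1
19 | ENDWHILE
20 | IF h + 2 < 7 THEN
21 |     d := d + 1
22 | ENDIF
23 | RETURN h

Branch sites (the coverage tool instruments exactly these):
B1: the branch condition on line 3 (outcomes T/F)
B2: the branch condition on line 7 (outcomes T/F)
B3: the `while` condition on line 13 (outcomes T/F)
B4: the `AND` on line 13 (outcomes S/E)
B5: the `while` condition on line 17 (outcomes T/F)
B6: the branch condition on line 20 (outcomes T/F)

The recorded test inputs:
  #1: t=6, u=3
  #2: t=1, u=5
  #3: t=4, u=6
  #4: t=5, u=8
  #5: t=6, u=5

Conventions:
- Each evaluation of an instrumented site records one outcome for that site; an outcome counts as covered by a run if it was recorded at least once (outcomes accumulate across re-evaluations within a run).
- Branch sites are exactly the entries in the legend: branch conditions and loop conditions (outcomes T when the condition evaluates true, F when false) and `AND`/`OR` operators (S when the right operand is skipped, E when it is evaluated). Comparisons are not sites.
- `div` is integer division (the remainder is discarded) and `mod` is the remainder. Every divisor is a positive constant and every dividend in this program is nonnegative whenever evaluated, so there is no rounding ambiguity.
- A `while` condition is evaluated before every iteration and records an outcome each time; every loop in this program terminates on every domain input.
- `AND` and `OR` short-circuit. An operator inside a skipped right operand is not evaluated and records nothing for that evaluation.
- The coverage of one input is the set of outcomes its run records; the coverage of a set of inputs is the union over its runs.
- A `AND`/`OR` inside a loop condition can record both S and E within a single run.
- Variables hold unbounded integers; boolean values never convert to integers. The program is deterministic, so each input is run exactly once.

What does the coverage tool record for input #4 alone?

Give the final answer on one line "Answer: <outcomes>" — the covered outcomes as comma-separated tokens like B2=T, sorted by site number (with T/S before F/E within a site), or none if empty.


Tracing the run of input #4 (t=5, u=8):
  B1->F, B2->T, B4->E, B3->T, B4->E, B3->T, B4->S, B3->F, B5->T, B5->T
  B5->T, B5->T, B5->T, B5->T, B5->T, B5->T, B5->F, B6->T
as a set, this run covers: B1=F, B2=T, B3=T, B3=F, B4=S, B4=E, B5=T, B5=F, B6=T
Answer: B1=F, B2=T, B3=T, B3=F, B4=S, B4=E, B5=T, B5=F, B6=T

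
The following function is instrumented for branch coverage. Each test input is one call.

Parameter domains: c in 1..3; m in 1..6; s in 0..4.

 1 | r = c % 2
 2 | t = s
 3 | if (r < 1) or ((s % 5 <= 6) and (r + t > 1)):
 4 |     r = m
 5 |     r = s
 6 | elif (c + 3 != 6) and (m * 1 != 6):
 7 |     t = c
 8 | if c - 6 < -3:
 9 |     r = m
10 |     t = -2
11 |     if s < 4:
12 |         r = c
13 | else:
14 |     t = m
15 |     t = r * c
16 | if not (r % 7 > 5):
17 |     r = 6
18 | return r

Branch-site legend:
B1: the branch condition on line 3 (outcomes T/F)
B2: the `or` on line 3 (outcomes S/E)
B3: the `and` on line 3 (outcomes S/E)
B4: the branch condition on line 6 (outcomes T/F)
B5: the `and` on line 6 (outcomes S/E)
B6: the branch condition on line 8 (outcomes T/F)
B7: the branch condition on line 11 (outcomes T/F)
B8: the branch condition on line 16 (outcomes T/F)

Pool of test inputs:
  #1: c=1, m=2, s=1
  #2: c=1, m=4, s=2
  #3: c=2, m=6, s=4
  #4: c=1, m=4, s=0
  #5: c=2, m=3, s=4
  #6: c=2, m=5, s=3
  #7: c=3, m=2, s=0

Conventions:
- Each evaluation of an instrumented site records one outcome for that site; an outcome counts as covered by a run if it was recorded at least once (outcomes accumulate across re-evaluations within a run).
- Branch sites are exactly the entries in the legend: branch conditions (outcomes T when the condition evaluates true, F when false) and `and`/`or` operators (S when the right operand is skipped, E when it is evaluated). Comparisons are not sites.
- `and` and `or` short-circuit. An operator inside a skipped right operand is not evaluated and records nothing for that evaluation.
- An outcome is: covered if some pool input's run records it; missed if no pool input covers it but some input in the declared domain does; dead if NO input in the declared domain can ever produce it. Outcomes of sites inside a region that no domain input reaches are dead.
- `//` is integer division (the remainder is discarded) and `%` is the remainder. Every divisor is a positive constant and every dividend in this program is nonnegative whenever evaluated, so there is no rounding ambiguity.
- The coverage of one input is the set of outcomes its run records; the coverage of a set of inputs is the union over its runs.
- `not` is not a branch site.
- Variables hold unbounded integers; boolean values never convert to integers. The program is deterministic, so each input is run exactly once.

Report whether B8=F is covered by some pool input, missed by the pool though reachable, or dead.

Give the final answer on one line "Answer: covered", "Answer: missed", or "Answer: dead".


B8=F is recorded by pool input(s) 3 -> covered
Answer: covered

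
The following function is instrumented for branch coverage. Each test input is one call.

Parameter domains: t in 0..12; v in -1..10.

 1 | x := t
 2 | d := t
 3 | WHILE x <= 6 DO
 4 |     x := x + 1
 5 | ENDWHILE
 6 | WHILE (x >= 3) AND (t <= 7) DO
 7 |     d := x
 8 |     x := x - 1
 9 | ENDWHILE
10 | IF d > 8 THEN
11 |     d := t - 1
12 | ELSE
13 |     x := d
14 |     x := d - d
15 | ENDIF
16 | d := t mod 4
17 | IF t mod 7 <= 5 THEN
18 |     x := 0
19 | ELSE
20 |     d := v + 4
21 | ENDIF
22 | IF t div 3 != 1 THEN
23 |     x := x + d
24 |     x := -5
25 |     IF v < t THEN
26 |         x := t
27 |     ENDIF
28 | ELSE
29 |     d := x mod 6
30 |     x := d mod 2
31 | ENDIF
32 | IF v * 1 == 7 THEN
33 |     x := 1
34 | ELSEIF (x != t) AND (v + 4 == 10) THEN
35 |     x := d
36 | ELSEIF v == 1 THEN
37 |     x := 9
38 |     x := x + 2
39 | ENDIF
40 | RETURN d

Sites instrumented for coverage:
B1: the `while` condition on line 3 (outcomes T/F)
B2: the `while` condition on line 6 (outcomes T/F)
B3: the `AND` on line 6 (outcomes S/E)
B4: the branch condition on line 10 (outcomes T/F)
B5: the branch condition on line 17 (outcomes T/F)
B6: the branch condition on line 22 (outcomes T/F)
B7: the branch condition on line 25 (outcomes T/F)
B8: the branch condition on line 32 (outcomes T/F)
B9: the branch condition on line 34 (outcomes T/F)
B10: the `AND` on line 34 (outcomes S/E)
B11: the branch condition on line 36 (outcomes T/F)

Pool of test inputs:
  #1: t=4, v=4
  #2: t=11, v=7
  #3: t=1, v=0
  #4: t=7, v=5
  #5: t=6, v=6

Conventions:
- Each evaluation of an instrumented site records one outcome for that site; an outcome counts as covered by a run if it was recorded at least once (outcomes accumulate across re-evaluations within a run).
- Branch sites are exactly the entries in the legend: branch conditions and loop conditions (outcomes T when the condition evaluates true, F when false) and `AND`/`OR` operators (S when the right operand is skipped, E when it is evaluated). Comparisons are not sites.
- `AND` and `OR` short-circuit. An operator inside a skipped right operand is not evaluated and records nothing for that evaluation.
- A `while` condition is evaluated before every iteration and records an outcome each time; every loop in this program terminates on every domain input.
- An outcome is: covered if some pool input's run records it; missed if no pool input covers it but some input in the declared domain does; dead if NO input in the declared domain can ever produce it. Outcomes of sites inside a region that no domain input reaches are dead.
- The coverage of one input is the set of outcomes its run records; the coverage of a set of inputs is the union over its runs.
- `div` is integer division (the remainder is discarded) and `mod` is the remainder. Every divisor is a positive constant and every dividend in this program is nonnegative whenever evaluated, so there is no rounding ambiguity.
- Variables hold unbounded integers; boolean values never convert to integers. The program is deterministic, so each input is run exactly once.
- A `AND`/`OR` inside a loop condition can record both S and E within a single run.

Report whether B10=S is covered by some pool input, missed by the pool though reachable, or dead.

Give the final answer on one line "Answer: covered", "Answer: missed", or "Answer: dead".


B10=S is recorded by pool input(s) 3, 4 -> covered
Answer: covered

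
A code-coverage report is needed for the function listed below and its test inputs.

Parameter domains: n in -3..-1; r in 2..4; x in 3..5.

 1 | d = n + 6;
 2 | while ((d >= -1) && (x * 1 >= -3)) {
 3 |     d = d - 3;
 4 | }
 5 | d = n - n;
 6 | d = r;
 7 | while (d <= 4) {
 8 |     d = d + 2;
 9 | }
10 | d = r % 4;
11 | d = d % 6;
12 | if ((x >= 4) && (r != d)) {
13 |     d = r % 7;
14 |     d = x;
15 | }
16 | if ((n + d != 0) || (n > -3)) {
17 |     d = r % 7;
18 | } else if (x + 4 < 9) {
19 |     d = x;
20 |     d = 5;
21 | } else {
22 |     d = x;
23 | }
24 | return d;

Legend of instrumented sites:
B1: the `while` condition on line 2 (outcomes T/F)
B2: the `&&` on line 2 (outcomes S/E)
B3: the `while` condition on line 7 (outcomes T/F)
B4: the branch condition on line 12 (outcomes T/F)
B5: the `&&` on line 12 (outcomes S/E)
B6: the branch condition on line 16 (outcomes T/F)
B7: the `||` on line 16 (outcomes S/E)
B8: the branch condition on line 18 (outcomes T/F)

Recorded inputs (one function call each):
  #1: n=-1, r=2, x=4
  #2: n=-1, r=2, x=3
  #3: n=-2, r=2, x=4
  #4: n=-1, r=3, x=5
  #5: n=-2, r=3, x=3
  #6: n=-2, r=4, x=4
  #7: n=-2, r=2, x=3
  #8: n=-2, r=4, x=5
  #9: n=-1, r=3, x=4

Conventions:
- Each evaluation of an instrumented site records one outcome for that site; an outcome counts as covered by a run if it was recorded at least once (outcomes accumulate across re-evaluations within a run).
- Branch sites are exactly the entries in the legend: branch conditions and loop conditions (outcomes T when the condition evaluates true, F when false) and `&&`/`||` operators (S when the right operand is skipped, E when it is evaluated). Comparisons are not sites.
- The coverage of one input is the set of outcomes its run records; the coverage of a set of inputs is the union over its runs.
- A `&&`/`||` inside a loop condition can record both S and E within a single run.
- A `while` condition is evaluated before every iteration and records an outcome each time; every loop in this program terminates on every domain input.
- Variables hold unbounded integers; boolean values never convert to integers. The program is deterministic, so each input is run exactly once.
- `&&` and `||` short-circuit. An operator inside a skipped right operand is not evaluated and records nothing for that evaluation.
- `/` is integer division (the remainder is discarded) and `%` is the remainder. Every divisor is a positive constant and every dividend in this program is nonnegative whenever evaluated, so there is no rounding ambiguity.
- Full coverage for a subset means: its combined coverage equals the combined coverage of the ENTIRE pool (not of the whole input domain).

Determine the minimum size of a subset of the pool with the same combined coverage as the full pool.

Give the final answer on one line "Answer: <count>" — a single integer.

input #1 (n=-1, r=2, x=4): covers B1=T, B1=F, B2=S, B2=E, B3=T, B3=F, B4=F, B5=E, B6=T, B7=S
input #2 (n=-1, r=2, x=3): covers B1=T, B1=F, B2=S, B2=E, B3=T, B3=F, B4=F, B5=S, B6=T, B7=S
input #3 (n=-2, r=2, x=4): covers B1=T, B1=F, B2=S, B2=E, B3=T, B3=F, B4=F, B5=E, B6=T, B7=E
input #4 (n=-1, r=3, x=5): covers B1=T, B1=F, B2=S, B2=E, B3=T, B3=F, B4=F, B5=E, B6=T, B7=S
input #5 (n=-2, r=3, x=3): covers B1=T, B1=F, B2=S, B2=E, B3=T, B3=F, B4=F, B5=S, B6=T, B7=S
input #6 (n=-2, r=4, x=4): covers B1=T, B1=F, B2=S, B2=E, B3=T, B3=F, B4=T, B5=E, B6=T, B7=S
input #7 (n=-2, r=2, x=3): covers B1=T, B1=F, B2=S, B2=E, B3=T, B3=F, B4=F, B5=S, B6=T, B7=E
input #8 (n=-2, r=4, x=5): covers B1=T, B1=F, B2=S, B2=E, B3=T, B3=F, B4=T, B5=E, B6=T, B7=S
input #9 (n=-1, r=3, x=4): covers B1=T, B1=F, B2=S, B2=E, B3=T, B3=F, B4=F, B5=E, B6=T, B7=S
union over all inputs: B1=T, B1=F, B2=S, B2=E, B3=T, B3=F, B4=T, B4=F, B5=S, B5=E, B6=T, B7=S, B7=E (13 outcomes)
checked all size-1 subsets: none covers 13 outcomes (max 10/13)
at size 2, {6, 7} reaches all 13 outcomes; every lexicographically earlier size-2 subset fails

Answer: 2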